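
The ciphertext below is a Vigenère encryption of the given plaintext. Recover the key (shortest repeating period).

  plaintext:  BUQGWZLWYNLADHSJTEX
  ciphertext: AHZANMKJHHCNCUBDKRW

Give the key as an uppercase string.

  i= 0: A-B = 25 → Z
  i= 1: H-U = 13 → N
  i= 2: Z-Q =  9 → J
  i= 3: A-G = 20 → U
  i= 4: N-W = 17 → R
  i= 5: M-Z = 13 → N
  i= 6: K-L = 25 → Z
  i= 7: J-W = 13 → N
  i= 8: H-Y =  9 → J
  i= 9: H-N = 20 → U
  i=10: C-L = 17 → R
  i=11: N-A = 13 → N
  i=12: C-D = 25 → Z
  i=13: U-H = 13 → N
  i=14: B-S =  9 → J
  i=15: D-J = 20 → U
  i=16: K-T = 17 → R
  i=17: R-E = 13 → N
  i=18: W-X = 25 → Z
  shifts repeat with period 6: ZNJURN

ZNJURN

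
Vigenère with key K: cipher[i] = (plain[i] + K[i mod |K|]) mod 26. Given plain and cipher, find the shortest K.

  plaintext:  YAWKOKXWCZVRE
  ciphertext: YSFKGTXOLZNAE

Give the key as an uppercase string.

  i= 0: Y-Y =  0 → A
  i= 1: S-A = 18 → S
  i= 2: F-W =  9 → J
  i= 3: K-K =  0 → A
  i= 4: G-O = 18 → S
  i= 5: T-K =  9 → J
  i= 6: X-X =  0 → A
  i= 7: O-W = 18 → S
  i= 8: L-C =  9 → J
  i= 9: Z-Z =  0 → A
  i=10: N-V = 18 → S
  i=11: A-R =  9 → J
  i=12: E-E =  0 → A
  shifts repeat with period 3: ASJ

ASJ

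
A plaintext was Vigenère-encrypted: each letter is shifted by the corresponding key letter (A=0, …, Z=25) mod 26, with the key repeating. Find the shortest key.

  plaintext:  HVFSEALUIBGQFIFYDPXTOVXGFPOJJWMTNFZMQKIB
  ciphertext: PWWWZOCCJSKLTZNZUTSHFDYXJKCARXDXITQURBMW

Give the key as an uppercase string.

  i= 0: P-H =  8 → I
  i= 1: W-V =  1 → B
  i= 2: W-F = 17 → R
  i= 3: W-S =  4 → E
  i= 4: Z-E = 21 → V
  i= 5: O-A = 14 → O
  i= 6: C-L = 17 → R
  i= 7: C-U =  8 → I
  i= 8: J-I =  1 → B
  i= 9: S-B = 17 → R
  i=10: K-G =  4 → E
  i=11: L-Q = 21 → V
  i=12: T-F = 14 → O
  i=13: Z-I = 17 → R
  i=14: N-F =  8 → I
  i=15: Z-Y =  1 → B
  i=16: U-D = 17 → R
  i=17: T-P =  4 → E
  i=18: S-X = 21 → V
  i=19: H-T = 14 → O
  i=20: F-O = 17 → R
  i=21: D-V =  8 → I
  i=22: Y-X =  1 → B
  i=23: X-G = 17 → R
  i=24: J-F =  4 → E
  i=25: K-P = 21 → V
  i=26: C-O = 14 → O
  i=27: A-J = 17 → R
  i=28: R-J =  8 → I
  i=29: X-W =  1 → B
  i=30: D-M = 17 → R
  i=31: X-T =  4 → E
  i=32: I-N = 21 → V
  i=33: T-F = 14 → O
  i=34: Q-Z = 17 → R
  i=35: U-M =  8 → I
  i=36: R-Q =  1 → B
  i=37: B-K = 17 → R
  i=38: M-I =  4 → E
  i=39: W-B = 21 → V
  shifts repeat with period 7: IBREVOR

IBREVOR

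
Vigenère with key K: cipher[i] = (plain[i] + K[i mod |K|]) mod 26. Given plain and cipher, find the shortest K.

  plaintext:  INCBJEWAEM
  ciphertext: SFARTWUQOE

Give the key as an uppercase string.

KSYQ

  i= 0: S-I = 10 → K
  i= 1: F-N = 18 → S
  i= 2: A-C = 24 → Y
  i= 3: R-B = 16 → Q
  i= 4: T-J = 10 → K
  i= 5: W-E = 18 → S
  i= 6: U-W = 24 → Y
  i= 7: Q-A = 16 → Q
  i= 8: O-E = 10 → K
  i= 9: E-M = 18 → S
  shifts repeat with period 4: KSYQ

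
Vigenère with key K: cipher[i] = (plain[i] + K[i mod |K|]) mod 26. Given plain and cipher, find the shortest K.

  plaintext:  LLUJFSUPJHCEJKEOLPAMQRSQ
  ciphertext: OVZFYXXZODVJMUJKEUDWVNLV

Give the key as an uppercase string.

  i= 0: O-L =  3 → D
  i= 1: V-L = 10 → K
  i= 2: Z-U =  5 → F
  i= 3: F-J = 22 → W
  i= 4: Y-F = 19 → T
  i= 5: X-S =  5 → F
  i= 6: X-U =  3 → D
  i= 7: Z-P = 10 → K
  i= 8: O-J =  5 → F
  i= 9: D-H = 22 → W
  i=10: V-C = 19 → T
  i=11: J-E =  5 → F
  i=12: M-J =  3 → D
  i=13: U-K = 10 → K
  i=14: J-E =  5 → F
  i=15: K-O = 22 → W
  i=16: E-L = 19 → T
  i=17: U-P =  5 → F
  i=18: D-A =  3 → D
  i=19: W-M = 10 → K
  i=20: V-Q =  5 → F
  i=21: N-R = 22 → W
  i=22: L-S = 19 → T
  i=23: V-Q =  5 → F
  shifts repeat with period 6: DKFWTF

DKFWTF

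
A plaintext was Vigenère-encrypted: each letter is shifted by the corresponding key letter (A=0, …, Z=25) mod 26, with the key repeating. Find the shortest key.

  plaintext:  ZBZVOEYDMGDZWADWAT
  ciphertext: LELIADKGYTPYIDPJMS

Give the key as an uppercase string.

  i= 0: L-Z = 12 → M
  i= 1: E-B =  3 → D
  i= 2: L-Z = 12 → M
  i= 3: I-V = 13 → N
  i= 4: A-O = 12 → M
  i= 5: D-E = 25 → Z
  i= 6: K-Y = 12 → M
  i= 7: G-D =  3 → D
  i= 8: Y-M = 12 → M
  i= 9: T-G = 13 → N
  i=10: P-D = 12 → M
  i=11: Y-Z = 25 → Z
  i=12: I-W = 12 → M
  i=13: D-A =  3 → D
  i=14: P-D = 12 → M
  i=15: J-W = 13 → N
  i=16: M-A = 12 → M
  i=17: S-T = 25 → Z
  shifts repeat with period 6: MDMNMZ

MDMNMZ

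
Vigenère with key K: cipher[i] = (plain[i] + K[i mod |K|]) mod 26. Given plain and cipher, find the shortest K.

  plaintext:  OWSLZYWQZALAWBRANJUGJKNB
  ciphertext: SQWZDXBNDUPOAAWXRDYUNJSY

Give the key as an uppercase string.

  i= 0: S-O =  4 → E
  i= 1: Q-W = 20 → U
  i= 2: W-S =  4 → E
  i= 3: Z-L = 14 → O
  i= 4: D-Z =  4 → E
  i= 5: X-Y = 25 → Z
  i= 6: B-W =  5 → F
  i= 7: N-Q = 23 → X
  i= 8: D-Z =  4 → E
  i= 9: U-A = 20 → U
  i=10: P-L =  4 → E
  i=11: O-A = 14 → O
  i=12: A-W =  4 → E
  i=13: A-B = 25 → Z
  i=14: W-R =  5 → F
  i=15: X-A = 23 → X
  i=16: R-N =  4 → E
  i=17: D-J = 20 → U
  i=18: Y-U =  4 → E
  i=19: U-G = 14 → O
  i=20: N-J =  4 → E
  i=21: J-K = 25 → Z
  i=22: S-N =  5 → F
  i=23: Y-B = 23 → X
  shifts repeat with period 8: EUEOEZFX

EUEOEZFX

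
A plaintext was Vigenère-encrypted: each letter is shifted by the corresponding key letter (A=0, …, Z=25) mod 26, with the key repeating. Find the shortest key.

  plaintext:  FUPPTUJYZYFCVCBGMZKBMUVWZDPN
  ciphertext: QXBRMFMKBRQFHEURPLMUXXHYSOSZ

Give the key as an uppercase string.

LDMCT

  i= 0: Q-F = 11 → L
  i= 1: X-U =  3 → D
  i= 2: B-P = 12 → M
  i= 3: R-P =  2 → C
  i= 4: M-T = 19 → T
  i= 5: F-U = 11 → L
  i= 6: M-J =  3 → D
  i= 7: K-Y = 12 → M
  i= 8: B-Z =  2 → C
  i= 9: R-Y = 19 → T
  i=10: Q-F = 11 → L
  i=11: F-C =  3 → D
  i=12: H-V = 12 → M
  i=13: E-C =  2 → C
  i=14: U-B = 19 → T
  i=15: R-G = 11 → L
  i=16: P-M =  3 → D
  i=17: L-Z = 12 → M
  i=18: M-K =  2 → C
  i=19: U-B = 19 → T
  i=20: X-M = 11 → L
  i=21: X-U =  3 → D
  i=22: H-V = 12 → M
  i=23: Y-W =  2 → C
  i=24: S-Z = 19 → T
  i=25: O-D = 11 → L
  i=26: S-P =  3 → D
  i=27: Z-N = 12 → M
  shifts repeat with period 5: LDMCT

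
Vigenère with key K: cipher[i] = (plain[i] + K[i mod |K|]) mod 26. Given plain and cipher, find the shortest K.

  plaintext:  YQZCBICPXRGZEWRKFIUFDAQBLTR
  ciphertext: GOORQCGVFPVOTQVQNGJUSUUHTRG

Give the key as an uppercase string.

IYPPPUEG

  i= 0: G-Y =  8 → I
  i= 1: O-Q = 24 → Y
  i= 2: O-Z = 15 → P
  i= 3: R-C = 15 → P
  i= 4: Q-B = 15 → P
  i= 5: C-I = 20 → U
  i= 6: G-C =  4 → E
  i= 7: V-P =  6 → G
  i= 8: F-X =  8 → I
  i= 9: P-R = 24 → Y
  i=10: V-G = 15 → P
  i=11: O-Z = 15 → P
  i=12: T-E = 15 → P
  i=13: Q-W = 20 → U
  i=14: V-R =  4 → E
  i=15: Q-K =  6 → G
  i=16: N-F =  8 → I
  i=17: G-I = 24 → Y
  i=18: J-U = 15 → P
  i=19: U-F = 15 → P
  i=20: S-D = 15 → P
  i=21: U-A = 20 → U
  i=22: U-Q =  4 → E
  i=23: H-B =  6 → G
  i=24: T-L =  8 → I
  i=25: R-T = 24 → Y
  i=26: G-R = 15 → P
  shifts repeat with period 8: IYPPPUEG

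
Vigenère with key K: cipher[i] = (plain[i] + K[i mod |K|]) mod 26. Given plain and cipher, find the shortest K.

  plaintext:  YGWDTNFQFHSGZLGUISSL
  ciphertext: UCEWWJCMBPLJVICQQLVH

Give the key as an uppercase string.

  i= 0: U-Y = 22 → W
  i= 1: C-G = 22 → W
  i= 2: E-W =  8 → I
  i= 3: W-D = 19 → T
  i= 4: W-T =  3 → D
  i= 5: J-N = 22 → W
  i= 6: C-F = 23 → X
  i= 7: M-Q = 22 → W
  i= 8: B-F = 22 → W
  i= 9: P-H =  8 → I
  i=10: L-S = 19 → T
  i=11: J-G =  3 → D
  i=12: V-Z = 22 → W
  i=13: I-L = 23 → X
  i=14: C-G = 22 → W
  i=15: Q-U = 22 → W
  i=16: Q-I =  8 → I
  i=17: L-S = 19 → T
  i=18: V-S =  3 → D
  i=19: H-L = 22 → W
  shifts repeat with period 7: WWITDWX

WWITDWX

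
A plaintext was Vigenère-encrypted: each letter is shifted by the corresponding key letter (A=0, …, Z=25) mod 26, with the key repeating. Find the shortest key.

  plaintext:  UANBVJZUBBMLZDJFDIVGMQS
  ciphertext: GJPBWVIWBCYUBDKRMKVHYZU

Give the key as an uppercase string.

  i= 0: G-U = 12 → M
  i= 1: J-A =  9 → J
  i= 2: P-N =  2 → C
  i= 3: B-B =  0 → A
  i= 4: W-V =  1 → B
  i= 5: V-J = 12 → M
  i= 6: I-Z =  9 → J
  i= 7: W-U =  2 → C
  i= 8: B-B =  0 → A
  i= 9: C-B =  1 → B
  i=10: Y-M = 12 → M
  i=11: U-L =  9 → J
  i=12: B-Z =  2 → C
  i=13: D-D =  0 → A
  i=14: K-J =  1 → B
  i=15: R-F = 12 → M
  i=16: M-D =  9 → J
  i=17: K-I =  2 → C
  i=18: V-V =  0 → A
  i=19: H-G =  1 → B
  i=20: Y-M = 12 → M
  i=21: Z-Q =  9 → J
  i=22: U-S =  2 → C
  shifts repeat with period 5: MJCAB

MJCAB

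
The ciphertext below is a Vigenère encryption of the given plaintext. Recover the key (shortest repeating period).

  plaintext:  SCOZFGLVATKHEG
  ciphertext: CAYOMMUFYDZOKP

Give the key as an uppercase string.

  i= 0: C-S = 10 → K
  i= 1: A-C = 24 → Y
  i= 2: Y-O = 10 → K
  i= 3: O-Z = 15 → P
  i= 4: M-F =  7 → H
  i= 5: M-G =  6 → G
  i= 6: U-L =  9 → J
  i= 7: F-V = 10 → K
  i= 8: Y-A = 24 → Y
  i= 9: D-T = 10 → K
  i=10: Z-K = 15 → P
  i=11: O-H =  7 → H
  i=12: K-E =  6 → G
  i=13: P-G =  9 → J
  shifts repeat with period 7: KYKPHGJ

KYKPHGJ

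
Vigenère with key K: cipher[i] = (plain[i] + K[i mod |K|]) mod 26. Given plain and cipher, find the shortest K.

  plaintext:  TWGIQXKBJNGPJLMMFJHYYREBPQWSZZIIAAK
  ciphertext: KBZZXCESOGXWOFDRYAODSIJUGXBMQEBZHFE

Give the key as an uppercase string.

RFTRHFU

  i= 0: K-T = 17 → R
  i= 1: B-W =  5 → F
  i= 2: Z-G = 19 → T
  i= 3: Z-I = 17 → R
  i= 4: X-Q =  7 → H
  i= 5: C-X =  5 → F
  i= 6: E-K = 20 → U
  i= 7: S-B = 17 → R
  i= 8: O-J =  5 → F
  i= 9: G-N = 19 → T
  i=10: X-G = 17 → R
  i=11: W-P =  7 → H
  i=12: O-J =  5 → F
  i=13: F-L = 20 → U
  i=14: D-M = 17 → R
  i=15: R-M =  5 → F
  i=16: Y-F = 19 → T
  i=17: A-J = 17 → R
  i=18: O-H =  7 → H
  i=19: D-Y =  5 → F
  i=20: S-Y = 20 → U
  i=21: I-R = 17 → R
  i=22: J-E =  5 → F
  i=23: U-B = 19 → T
  i=24: G-P = 17 → R
  i=25: X-Q =  7 → H
  i=26: B-W =  5 → F
  i=27: M-S = 20 → U
  i=28: Q-Z = 17 → R
  i=29: E-Z =  5 → F
  i=30: B-I = 19 → T
  i=31: Z-I = 17 → R
  i=32: H-A =  7 → H
  i=33: F-A =  5 → F
  i=34: E-K = 20 → U
  shifts repeat with period 7: RFTRHFU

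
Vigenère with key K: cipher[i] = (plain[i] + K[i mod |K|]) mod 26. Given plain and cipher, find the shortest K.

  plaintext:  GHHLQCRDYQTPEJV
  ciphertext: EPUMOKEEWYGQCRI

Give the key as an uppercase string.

YINB

  i= 0: E-G = 24 → Y
  i= 1: P-H =  8 → I
  i= 2: U-H = 13 → N
  i= 3: M-L =  1 → B
  i= 4: O-Q = 24 → Y
  i= 5: K-C =  8 → I
  i= 6: E-R = 13 → N
  i= 7: E-D =  1 → B
  i= 8: W-Y = 24 → Y
  i= 9: Y-Q =  8 → I
  i=10: G-T = 13 → N
  i=11: Q-P =  1 → B
  i=12: C-E = 24 → Y
  i=13: R-J =  8 → I
  i=14: I-V = 13 → N
  shifts repeat with period 4: YINB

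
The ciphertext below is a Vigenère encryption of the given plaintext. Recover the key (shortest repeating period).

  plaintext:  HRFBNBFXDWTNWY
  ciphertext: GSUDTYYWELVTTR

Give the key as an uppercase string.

  i= 0: G-H = 25 → Z
  i= 1: S-R =  1 → B
  i= 2: U-F = 15 → P
  i= 3: D-B =  2 → C
  i= 4: T-N =  6 → G
  i= 5: Y-B = 23 → X
  i= 6: Y-F = 19 → T
  i= 7: W-X = 25 → Z
  i= 8: E-D =  1 → B
  i= 9: L-W = 15 → P
  i=10: V-T =  2 → C
  i=11: T-N =  6 → G
  i=12: T-W = 23 → X
  i=13: R-Y = 19 → T
  shifts repeat with period 7: ZBPCGXT

ZBPCGXT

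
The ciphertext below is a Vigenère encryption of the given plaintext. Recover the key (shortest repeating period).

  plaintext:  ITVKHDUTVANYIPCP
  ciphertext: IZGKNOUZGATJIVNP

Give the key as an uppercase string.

  i= 0: I-I =  0 → A
  i= 1: Z-T =  6 → G
  i= 2: G-V = 11 → L
  i= 3: K-K =  0 → A
  i= 4: N-H =  6 → G
  i= 5: O-D = 11 → L
  i= 6: U-U =  0 → A
  i= 7: Z-T =  6 → G
  i= 8: G-V = 11 → L
  i= 9: A-A =  0 → A
  i=10: T-N =  6 → G
  i=11: J-Y = 11 → L
  i=12: I-I =  0 → A
  i=13: V-P =  6 → G
  i=14: N-C = 11 → L
  i=15: P-P =  0 → A
  shifts repeat with period 3: AGL

AGL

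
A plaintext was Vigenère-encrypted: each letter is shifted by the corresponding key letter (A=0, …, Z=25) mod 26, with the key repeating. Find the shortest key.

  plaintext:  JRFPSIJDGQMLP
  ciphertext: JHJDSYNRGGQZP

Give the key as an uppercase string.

  i= 0: J-J =  0 → A
  i= 1: H-R = 16 → Q
  i= 2: J-F =  4 → E
  i= 3: D-P = 14 → O
  i= 4: S-S =  0 → A
  i= 5: Y-I = 16 → Q
  i= 6: N-J =  4 → E
  i= 7: R-D = 14 → O
  i= 8: G-G =  0 → A
  i= 9: G-Q = 16 → Q
  i=10: Q-M =  4 → E
  i=11: Z-L = 14 → O
  i=12: P-P =  0 → A
  shifts repeat with period 4: AQEO

AQEO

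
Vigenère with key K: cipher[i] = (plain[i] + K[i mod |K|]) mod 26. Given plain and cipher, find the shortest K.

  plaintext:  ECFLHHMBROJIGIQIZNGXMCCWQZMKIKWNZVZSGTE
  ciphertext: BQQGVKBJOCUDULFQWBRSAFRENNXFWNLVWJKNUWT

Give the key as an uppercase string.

  i= 0: B-E = 23 → X
  i= 1: Q-C = 14 → O
  i= 2: Q-F = 11 → L
  i= 3: G-L = 21 → V
  i= 4: V-H = 14 → O
  i= 5: K-H =  3 → D
  i= 6: B-M = 15 → P
  i= 7: J-B =  8 → I
  i= 8: O-R = 23 → X
  i= 9: C-O = 14 → O
  i=10: U-J = 11 → L
  i=11: D-I = 21 → V
  i=12: U-G = 14 → O
  i=13: L-I =  3 → D
  i=14: F-Q = 15 → P
  i=15: Q-I =  8 → I
  i=16: W-Z = 23 → X
  i=17: B-N = 14 → O
  i=18: R-G = 11 → L
  i=19: S-X = 21 → V
  i=20: A-M = 14 → O
  i=21: F-C =  3 → D
  i=22: R-C = 15 → P
  i=23: E-W =  8 → I
  i=24: N-Q = 23 → X
  i=25: N-Z = 14 → O
  i=26: X-M = 11 → L
  i=27: F-K = 21 → V
  i=28: W-I = 14 → O
  i=29: N-K =  3 → D
  i=30: L-W = 15 → P
  i=31: V-N =  8 → I
  i=32: W-Z = 23 → X
  i=33: J-V = 14 → O
  i=34: K-Z = 11 → L
  i=35: N-S = 21 → V
  i=36: U-G = 14 → O
  i=37: W-T =  3 → D
  i=38: T-E = 15 → P
  shifts repeat with period 8: XOLVODPI

XOLVODPI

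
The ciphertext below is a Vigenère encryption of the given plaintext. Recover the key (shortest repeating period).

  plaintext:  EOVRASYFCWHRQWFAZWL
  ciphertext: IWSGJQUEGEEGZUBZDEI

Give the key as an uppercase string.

  i= 0: I-E =  4 → E
  i= 1: W-O =  8 → I
  i= 2: S-V = 23 → X
  i= 3: G-R = 15 → P
  i= 4: J-A =  9 → J
  i= 5: Q-S = 24 → Y
  i= 6: U-Y = 22 → W
  i= 7: E-F = 25 → Z
  i= 8: G-C =  4 → E
  i= 9: E-W =  8 → I
  i=10: E-H = 23 → X
  i=11: G-R = 15 → P
  i=12: Z-Q =  9 → J
  i=13: U-W = 24 → Y
  i=14: B-F = 22 → W
  i=15: Z-A = 25 → Z
  i=16: D-Z =  4 → E
  i=17: E-W =  8 → I
  i=18: I-L = 23 → X
  shifts repeat with period 8: EIXPJYWZ

EIXPJYWZ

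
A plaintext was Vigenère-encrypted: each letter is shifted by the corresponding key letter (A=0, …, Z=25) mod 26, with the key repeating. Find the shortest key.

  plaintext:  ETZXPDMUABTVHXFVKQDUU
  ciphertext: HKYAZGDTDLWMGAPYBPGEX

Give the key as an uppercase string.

  i= 0: H-E =  3 → D
  i= 1: K-T = 17 → R
  i= 2: Y-Z = 25 → Z
  i= 3: A-X =  3 → D
  i= 4: Z-P = 10 → K
  i= 5: G-D =  3 → D
  i= 6: D-M = 17 → R
  i= 7: T-U = 25 → Z
  i= 8: D-A =  3 → D
  i= 9: L-B = 10 → K
  i=10: W-T =  3 → D
  i=11: M-V = 17 → R
  i=12: G-H = 25 → Z
  i=13: A-X =  3 → D
  i=14: P-F = 10 → K
  i=15: Y-V =  3 → D
  i=16: B-K = 17 → R
  i=17: P-Q = 25 → Z
  i=18: G-D =  3 → D
  i=19: E-U = 10 → K
  i=20: X-U =  3 → D
  shifts repeat with period 5: DRZDK

DRZDK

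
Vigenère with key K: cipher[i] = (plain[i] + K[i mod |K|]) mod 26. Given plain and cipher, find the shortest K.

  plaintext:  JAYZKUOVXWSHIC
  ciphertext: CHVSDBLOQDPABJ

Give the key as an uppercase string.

  i= 0: C-J = 19 → T
  i= 1: H-A =  7 → H
  i= 2: V-Y = 23 → X
  i= 3: S-Z = 19 → T
  i= 4: D-K = 19 → T
  i= 5: B-U =  7 → H
  i= 6: L-O = 23 → X
  i= 7: O-V = 19 → T
  i= 8: Q-X = 19 → T
  i= 9: D-W =  7 → H
  i=10: P-S = 23 → X
  i=11: A-H = 19 → T
  i=12: B-I = 19 → T
  i=13: J-C =  7 → H
  shifts repeat with period 4: THXT

THXT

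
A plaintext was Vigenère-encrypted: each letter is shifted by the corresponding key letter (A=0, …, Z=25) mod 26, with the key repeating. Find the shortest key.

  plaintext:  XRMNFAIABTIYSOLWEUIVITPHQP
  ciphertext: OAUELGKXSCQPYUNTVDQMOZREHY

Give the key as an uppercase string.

RJIRGGCX

  i= 0: O-X = 17 → R
  i= 1: A-R =  9 → J
  i= 2: U-M =  8 → I
  i= 3: E-N = 17 → R
  i= 4: L-F =  6 → G
  i= 5: G-A =  6 → G
  i= 6: K-I =  2 → C
  i= 7: X-A = 23 → X
  i= 8: S-B = 17 → R
  i= 9: C-T =  9 → J
  i=10: Q-I =  8 → I
  i=11: P-Y = 17 → R
  i=12: Y-S =  6 → G
  i=13: U-O =  6 → G
  i=14: N-L =  2 → C
  i=15: T-W = 23 → X
  i=16: V-E = 17 → R
  i=17: D-U =  9 → J
  i=18: Q-I =  8 → I
  i=19: M-V = 17 → R
  i=20: O-I =  6 → G
  i=21: Z-T =  6 → G
  i=22: R-P =  2 → C
  i=23: E-H = 23 → X
  i=24: H-Q = 17 → R
  i=25: Y-P =  9 → J
  shifts repeat with period 8: RJIRGGCX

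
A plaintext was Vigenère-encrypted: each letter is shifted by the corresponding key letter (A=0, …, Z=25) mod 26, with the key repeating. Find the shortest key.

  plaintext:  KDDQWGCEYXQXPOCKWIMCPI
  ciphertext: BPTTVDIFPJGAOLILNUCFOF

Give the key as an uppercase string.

  i= 0: B-K = 17 → R
  i= 1: P-D = 12 → M
  i= 2: T-D = 16 → Q
  i= 3: T-Q =  3 → D
  i= 4: V-W = 25 → Z
  i= 5: D-G = 23 → X
  i= 6: I-C =  6 → G
  i= 7: F-E =  1 → B
  i= 8: P-Y = 17 → R
  i= 9: J-X = 12 → M
  i=10: G-Q = 16 → Q
  i=11: A-X =  3 → D
  i=12: O-P = 25 → Z
  i=13: L-O = 23 → X
  i=14: I-C =  6 → G
  i=15: L-K =  1 → B
  i=16: N-W = 17 → R
  i=17: U-I = 12 → M
  i=18: C-M = 16 → Q
  i=19: F-C =  3 → D
  i=20: O-P = 25 → Z
  i=21: F-I = 23 → X
  shifts repeat with period 8: RMQDZXGB

RMQDZXGB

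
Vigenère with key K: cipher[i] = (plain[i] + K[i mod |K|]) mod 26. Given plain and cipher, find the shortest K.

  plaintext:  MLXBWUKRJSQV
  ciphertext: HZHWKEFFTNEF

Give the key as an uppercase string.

  i= 0: H-M = 21 → V
  i= 1: Z-L = 14 → O
  i= 2: H-X = 10 → K
  i= 3: W-B = 21 → V
  i= 4: K-W = 14 → O
  i= 5: E-U = 10 → K
  i= 6: F-K = 21 → V
  i= 7: F-R = 14 → O
  i= 8: T-J = 10 → K
  i= 9: N-S = 21 → V
  i=10: E-Q = 14 → O
  i=11: F-V = 10 → K
  shifts repeat with period 3: VOK

VOK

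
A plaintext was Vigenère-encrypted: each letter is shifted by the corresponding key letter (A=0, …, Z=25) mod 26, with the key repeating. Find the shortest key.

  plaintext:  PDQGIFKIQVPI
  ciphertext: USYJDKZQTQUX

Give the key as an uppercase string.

  i= 0: U-P =  5 → F
  i= 1: S-D = 15 → P
  i= 2: Y-Q =  8 → I
  i= 3: J-G =  3 → D
  i= 4: D-I = 21 → V
  i= 5: K-F =  5 → F
  i= 6: Z-K = 15 → P
  i= 7: Q-I =  8 → I
  i= 8: T-Q =  3 → D
  i= 9: Q-V = 21 → V
  i=10: U-P =  5 → F
  i=11: X-I = 15 → P
  shifts repeat with period 5: FPIDV

FPIDV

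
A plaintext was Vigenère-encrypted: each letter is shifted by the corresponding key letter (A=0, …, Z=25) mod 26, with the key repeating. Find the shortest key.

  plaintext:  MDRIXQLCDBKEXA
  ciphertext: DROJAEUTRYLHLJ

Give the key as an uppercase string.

ROXBDOJ

  i= 0: D-M = 17 → R
  i= 1: R-D = 14 → O
  i= 2: O-R = 23 → X
  i= 3: J-I =  1 → B
  i= 4: A-X =  3 → D
  i= 5: E-Q = 14 → O
  i= 6: U-L =  9 → J
  i= 7: T-C = 17 → R
  i= 8: R-D = 14 → O
  i= 9: Y-B = 23 → X
  i=10: L-K =  1 → B
  i=11: H-E =  3 → D
  i=12: L-X = 14 → O
  i=13: J-A =  9 → J
  shifts repeat with period 7: ROXBDOJ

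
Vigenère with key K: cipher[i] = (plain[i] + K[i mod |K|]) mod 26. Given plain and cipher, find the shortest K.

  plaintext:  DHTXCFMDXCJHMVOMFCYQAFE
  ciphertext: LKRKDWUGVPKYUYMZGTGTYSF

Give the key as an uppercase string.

IDYNBR

  i= 0: L-D =  8 → I
  i= 1: K-H =  3 → D
  i= 2: R-T = 24 → Y
  i= 3: K-X = 13 → N
  i= 4: D-C =  1 → B
  i= 5: W-F = 17 → R
  i= 6: U-M =  8 → I
  i= 7: G-D =  3 → D
  i= 8: V-X = 24 → Y
  i= 9: P-C = 13 → N
  i=10: K-J =  1 → B
  i=11: Y-H = 17 → R
  i=12: U-M =  8 → I
  i=13: Y-V =  3 → D
  i=14: M-O = 24 → Y
  i=15: Z-M = 13 → N
  i=16: G-F =  1 → B
  i=17: T-C = 17 → R
  i=18: G-Y =  8 → I
  i=19: T-Q =  3 → D
  i=20: Y-A = 24 → Y
  i=21: S-F = 13 → N
  i=22: F-E =  1 → B
  shifts repeat with period 6: IDYNBR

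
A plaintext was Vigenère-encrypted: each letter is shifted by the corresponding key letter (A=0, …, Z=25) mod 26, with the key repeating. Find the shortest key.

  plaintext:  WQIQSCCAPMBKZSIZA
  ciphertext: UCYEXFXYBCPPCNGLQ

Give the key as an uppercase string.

YMQOFDV

  i= 0: U-W = 24 → Y
  i= 1: C-Q = 12 → M
  i= 2: Y-I = 16 → Q
  i= 3: E-Q = 14 → O
  i= 4: X-S =  5 → F
  i= 5: F-C =  3 → D
  i= 6: X-C = 21 → V
  i= 7: Y-A = 24 → Y
  i= 8: B-P = 12 → M
  i= 9: C-M = 16 → Q
  i=10: P-B = 14 → O
  i=11: P-K =  5 → F
  i=12: C-Z =  3 → D
  i=13: N-S = 21 → V
  i=14: G-I = 24 → Y
  i=15: L-Z = 12 → M
  i=16: Q-A = 16 → Q
  shifts repeat with period 7: YMQOFDV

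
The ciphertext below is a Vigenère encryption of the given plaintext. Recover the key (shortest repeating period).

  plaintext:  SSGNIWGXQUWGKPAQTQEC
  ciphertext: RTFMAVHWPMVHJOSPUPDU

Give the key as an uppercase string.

  i= 0: R-S = 25 → Z
  i= 1: T-S =  1 → B
  i= 2: F-G = 25 → Z
  i= 3: M-N = 25 → Z
  i= 4: A-I = 18 → S
  i= 5: V-W = 25 → Z
  i= 6: H-G =  1 → B
  i= 7: W-X = 25 → Z
  i= 8: P-Q = 25 → Z
  i= 9: M-U = 18 → S
  i=10: V-W = 25 → Z
  i=11: H-G =  1 → B
  i=12: J-K = 25 → Z
  i=13: O-P = 25 → Z
  i=14: S-A = 18 → S
  i=15: P-Q = 25 → Z
  i=16: U-T =  1 → B
  i=17: P-Q = 25 → Z
  i=18: D-E = 25 → Z
  i=19: U-C = 18 → S
  shifts repeat with period 5: ZBZZS

ZBZZS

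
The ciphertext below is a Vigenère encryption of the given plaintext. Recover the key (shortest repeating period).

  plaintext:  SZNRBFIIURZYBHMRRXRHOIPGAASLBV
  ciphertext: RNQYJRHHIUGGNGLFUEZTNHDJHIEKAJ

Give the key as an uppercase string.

  i= 0: R-S = 25 → Z
  i= 1: N-Z = 14 → O
  i= 2: Q-N =  3 → D
  i= 3: Y-R =  7 → H
  i= 4: J-B =  8 → I
  i= 5: R-F = 12 → M
  i= 6: H-I = 25 → Z
  i= 7: H-I = 25 → Z
  i= 8: I-U = 14 → O
  i= 9: U-R =  3 → D
  i=10: G-Z =  7 → H
  i=11: G-Y =  8 → I
  i=12: N-B = 12 → M
  i=13: G-H = 25 → Z
  i=14: L-M = 25 → Z
  i=15: F-R = 14 → O
  i=16: U-R =  3 → D
  i=17: E-X =  7 → H
  i=18: Z-R =  8 → I
  i=19: T-H = 12 → M
  i=20: N-O = 25 → Z
  i=21: H-I = 25 → Z
  i=22: D-P = 14 → O
  i=23: J-G =  3 → D
  i=24: H-A =  7 → H
  i=25: I-A =  8 → I
  i=26: E-S = 12 → M
  i=27: K-L = 25 → Z
  i=28: A-B = 25 → Z
  i=29: J-V = 14 → O
  shifts repeat with period 7: ZODHIMZ

ZODHIMZ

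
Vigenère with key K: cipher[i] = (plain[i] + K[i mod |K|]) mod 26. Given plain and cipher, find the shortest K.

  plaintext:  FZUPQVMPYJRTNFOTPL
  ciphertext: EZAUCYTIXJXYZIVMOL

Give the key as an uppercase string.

  i= 0: E-F = 25 → Z
  i= 1: Z-Z =  0 → A
  i= 2: A-U =  6 → G
  i= 3: U-P =  5 → F
  i= 4: C-Q = 12 → M
  i= 5: Y-V =  3 → D
  i= 6: T-M =  7 → H
  i= 7: I-P = 19 → T
  i= 8: X-Y = 25 → Z
  i= 9: J-J =  0 → A
  i=10: X-R =  6 → G
  i=11: Y-T =  5 → F
  i=12: Z-N = 12 → M
  i=13: I-F =  3 → D
  i=14: V-O =  7 → H
  i=15: M-T = 19 → T
  i=16: O-P = 25 → Z
  i=17: L-L =  0 → A
  shifts repeat with period 8: ZAGFMDHT

ZAGFMDHT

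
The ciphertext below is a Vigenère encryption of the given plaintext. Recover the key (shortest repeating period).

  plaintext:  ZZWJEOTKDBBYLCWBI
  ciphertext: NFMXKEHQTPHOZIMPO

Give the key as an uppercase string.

OGQ

  i= 0: N-Z = 14 → O
  i= 1: F-Z =  6 → G
  i= 2: M-W = 16 → Q
  i= 3: X-J = 14 → O
  i= 4: K-E =  6 → G
  i= 5: E-O = 16 → Q
  i= 6: H-T = 14 → O
  i= 7: Q-K =  6 → G
  i= 8: T-D = 16 → Q
  i= 9: P-B = 14 → O
  i=10: H-B =  6 → G
  i=11: O-Y = 16 → Q
  i=12: Z-L = 14 → O
  i=13: I-C =  6 → G
  i=14: M-W = 16 → Q
  i=15: P-B = 14 → O
  i=16: O-I =  6 → G
  shifts repeat with period 3: OGQ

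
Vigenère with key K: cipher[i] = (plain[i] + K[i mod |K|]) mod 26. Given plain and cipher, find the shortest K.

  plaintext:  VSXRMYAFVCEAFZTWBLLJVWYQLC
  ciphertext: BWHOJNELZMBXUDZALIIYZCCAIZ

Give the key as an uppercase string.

GEKXXPE

  i= 0: B-V =  6 → G
  i= 1: W-S =  4 → E
  i= 2: H-X = 10 → K
  i= 3: O-R = 23 → X
  i= 4: J-M = 23 → X
  i= 5: N-Y = 15 → P
  i= 6: E-A =  4 → E
  i= 7: L-F =  6 → G
  i= 8: Z-V =  4 → E
  i= 9: M-C = 10 → K
  i=10: B-E = 23 → X
  i=11: X-A = 23 → X
  i=12: U-F = 15 → P
  i=13: D-Z =  4 → E
  i=14: Z-T =  6 → G
  i=15: A-W =  4 → E
  i=16: L-B = 10 → K
  i=17: I-L = 23 → X
  i=18: I-L = 23 → X
  i=19: Y-J = 15 → P
  i=20: Z-V =  4 → E
  i=21: C-W =  6 → G
  i=22: C-Y =  4 → E
  i=23: A-Q = 10 → K
  i=24: I-L = 23 → X
  i=25: Z-C = 23 → X
  shifts repeat with period 7: GEKXXPE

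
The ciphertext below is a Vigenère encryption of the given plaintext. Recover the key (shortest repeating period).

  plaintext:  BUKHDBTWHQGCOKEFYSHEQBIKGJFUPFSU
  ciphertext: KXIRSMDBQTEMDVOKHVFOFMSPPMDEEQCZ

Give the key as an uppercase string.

JDYKPLKF

  i= 0: K-B =  9 → J
  i= 1: X-U =  3 → D
  i= 2: I-K = 24 → Y
  i= 3: R-H = 10 → K
  i= 4: S-D = 15 → P
  i= 5: M-B = 11 → L
  i= 6: D-T = 10 → K
  i= 7: B-W =  5 → F
  i= 8: Q-H =  9 → J
  i= 9: T-Q =  3 → D
  i=10: E-G = 24 → Y
  i=11: M-C = 10 → K
  i=12: D-O = 15 → P
  i=13: V-K = 11 → L
  i=14: O-E = 10 → K
  i=15: K-F =  5 → F
  i=16: H-Y =  9 → J
  i=17: V-S =  3 → D
  i=18: F-H = 24 → Y
  i=19: O-E = 10 → K
  i=20: F-Q = 15 → P
  i=21: M-B = 11 → L
  i=22: S-I = 10 → K
  i=23: P-K =  5 → F
  i=24: P-G =  9 → J
  i=25: M-J =  3 → D
  i=26: D-F = 24 → Y
  i=27: E-U = 10 → K
  i=28: E-P = 15 → P
  i=29: Q-F = 11 → L
  i=30: C-S = 10 → K
  i=31: Z-U =  5 → F
  shifts repeat with period 8: JDYKPLKF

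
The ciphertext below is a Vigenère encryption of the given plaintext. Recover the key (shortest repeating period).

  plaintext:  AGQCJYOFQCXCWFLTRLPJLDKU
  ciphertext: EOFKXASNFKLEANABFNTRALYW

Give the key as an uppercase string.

EIPIOC

  i= 0: E-A =  4 → E
  i= 1: O-G =  8 → I
  i= 2: F-Q = 15 → P
  i= 3: K-C =  8 → I
  i= 4: X-J = 14 → O
  i= 5: A-Y =  2 → C
  i= 6: S-O =  4 → E
  i= 7: N-F =  8 → I
  i= 8: F-Q = 15 → P
  i= 9: K-C =  8 → I
  i=10: L-X = 14 → O
  i=11: E-C =  2 → C
  i=12: A-W =  4 → E
  i=13: N-F =  8 → I
  i=14: A-L = 15 → P
  i=15: B-T =  8 → I
  i=16: F-R = 14 → O
  i=17: N-L =  2 → C
  i=18: T-P =  4 → E
  i=19: R-J =  8 → I
  i=20: A-L = 15 → P
  i=21: L-D =  8 → I
  i=22: Y-K = 14 → O
  i=23: W-U =  2 → C
  shifts repeat with period 6: EIPIOC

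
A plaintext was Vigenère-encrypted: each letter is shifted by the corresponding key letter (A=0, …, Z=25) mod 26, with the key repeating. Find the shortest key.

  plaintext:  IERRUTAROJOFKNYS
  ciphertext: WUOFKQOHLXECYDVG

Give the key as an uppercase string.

  i= 0: W-I = 14 → O
  i= 1: U-E = 16 → Q
  i= 2: O-R = 23 → X
  i= 3: F-R = 14 → O
  i= 4: K-U = 16 → Q
  i= 5: Q-T = 23 → X
  i= 6: O-A = 14 → O
  i= 7: H-R = 16 → Q
  i= 8: L-O = 23 → X
  i= 9: X-J = 14 → O
  i=10: E-O = 16 → Q
  i=11: C-F = 23 → X
  i=12: Y-K = 14 → O
  i=13: D-N = 16 → Q
  i=14: V-Y = 23 → X
  i=15: G-S = 14 → O
  shifts repeat with period 3: OQX

OQX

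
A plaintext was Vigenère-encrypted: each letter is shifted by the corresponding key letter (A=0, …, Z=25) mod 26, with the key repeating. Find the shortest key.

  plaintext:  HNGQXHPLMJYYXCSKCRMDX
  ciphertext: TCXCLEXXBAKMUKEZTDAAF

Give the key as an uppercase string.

MPRMOXI

  i= 0: T-H = 12 → M
  i= 1: C-N = 15 → P
  i= 2: X-G = 17 → R
  i= 3: C-Q = 12 → M
  i= 4: L-X = 14 → O
  i= 5: E-H = 23 → X
  i= 6: X-P =  8 → I
  i= 7: X-L = 12 → M
  i= 8: B-M = 15 → P
  i= 9: A-J = 17 → R
  i=10: K-Y = 12 → M
  i=11: M-Y = 14 → O
  i=12: U-X = 23 → X
  i=13: K-C =  8 → I
  i=14: E-S = 12 → M
  i=15: Z-K = 15 → P
  i=16: T-C = 17 → R
  i=17: D-R = 12 → M
  i=18: A-M = 14 → O
  i=19: A-D = 23 → X
  i=20: F-X =  8 → I
  shifts repeat with period 7: MPRMOXI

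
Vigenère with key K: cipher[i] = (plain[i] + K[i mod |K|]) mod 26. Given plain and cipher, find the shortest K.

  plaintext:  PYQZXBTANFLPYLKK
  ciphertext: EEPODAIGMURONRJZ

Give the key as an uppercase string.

PGZ

  i= 0: E-P = 15 → P
  i= 1: E-Y =  6 → G
  i= 2: P-Q = 25 → Z
  i= 3: O-Z = 15 → P
  i= 4: D-X =  6 → G
  i= 5: A-B = 25 → Z
  i= 6: I-T = 15 → P
  i= 7: G-A =  6 → G
  i= 8: M-N = 25 → Z
  i= 9: U-F = 15 → P
  i=10: R-L =  6 → G
  i=11: O-P = 25 → Z
  i=12: N-Y = 15 → P
  i=13: R-L =  6 → G
  i=14: J-K = 25 → Z
  i=15: Z-K = 15 → P
  shifts repeat with period 3: PGZ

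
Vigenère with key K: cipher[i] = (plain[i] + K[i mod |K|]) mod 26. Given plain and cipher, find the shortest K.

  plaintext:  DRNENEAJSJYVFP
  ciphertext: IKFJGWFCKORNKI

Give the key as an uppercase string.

  i= 0: I-D =  5 → F
  i= 1: K-R = 19 → T
  i= 2: F-N = 18 → S
  i= 3: J-E =  5 → F
  i= 4: G-N = 19 → T
  i= 5: W-E = 18 → S
  i= 6: F-A =  5 → F
  i= 7: C-J = 19 → T
  i= 8: K-S = 18 → S
  i= 9: O-J =  5 → F
  i=10: R-Y = 19 → T
  i=11: N-V = 18 → S
  i=12: K-F =  5 → F
  i=13: I-P = 19 → T
  shifts repeat with period 3: FTS

FTS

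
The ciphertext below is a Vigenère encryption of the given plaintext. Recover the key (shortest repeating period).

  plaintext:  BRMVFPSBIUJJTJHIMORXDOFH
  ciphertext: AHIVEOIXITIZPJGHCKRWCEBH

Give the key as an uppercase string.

  i= 0: A-B = 25 → Z
  i= 1: H-R = 16 → Q
  i= 2: I-M = 22 → W
  i= 3: V-V =  0 → A
  i= 4: E-F = 25 → Z
  i= 5: O-P = 25 → Z
  i= 6: I-S = 16 → Q
  i= 7: X-B = 22 → W
  i= 8: I-I =  0 → A
  i= 9: T-U = 25 → Z
  i=10: I-J = 25 → Z
  i=11: Z-J = 16 → Q
  i=12: P-T = 22 → W
  i=13: J-J =  0 → A
  i=14: G-H = 25 → Z
  i=15: H-I = 25 → Z
  i=16: C-M = 16 → Q
  i=17: K-O = 22 → W
  i=18: R-R =  0 → A
  i=19: W-X = 25 → Z
  i=20: C-D = 25 → Z
  i=21: E-O = 16 → Q
  i=22: B-F = 22 → W
  i=23: H-H =  0 → A
  shifts repeat with period 5: ZQWAZ

ZQWAZ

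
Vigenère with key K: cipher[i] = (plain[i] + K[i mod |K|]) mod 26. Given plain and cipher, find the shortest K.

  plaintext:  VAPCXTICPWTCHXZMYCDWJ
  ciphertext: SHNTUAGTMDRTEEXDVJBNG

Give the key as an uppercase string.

  i= 0: S-V = 23 → X
  i= 1: H-A =  7 → H
  i= 2: N-P = 24 → Y
  i= 3: T-C = 17 → R
  i= 4: U-X = 23 → X
  i= 5: A-T =  7 → H
  i= 6: G-I = 24 → Y
  i= 7: T-C = 17 → R
  i= 8: M-P = 23 → X
  i= 9: D-W =  7 → H
  i=10: R-T = 24 → Y
  i=11: T-C = 17 → R
  i=12: E-H = 23 → X
  i=13: E-X =  7 → H
  i=14: X-Z = 24 → Y
  i=15: D-M = 17 → R
  i=16: V-Y = 23 → X
  i=17: J-C =  7 → H
  i=18: B-D = 24 → Y
  i=19: N-W = 17 → R
  i=20: G-J = 23 → X
  shifts repeat with period 4: XHYR

XHYR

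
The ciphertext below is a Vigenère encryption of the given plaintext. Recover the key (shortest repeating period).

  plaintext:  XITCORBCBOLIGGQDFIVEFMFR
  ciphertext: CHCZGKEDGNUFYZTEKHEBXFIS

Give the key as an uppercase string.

  i= 0: C-X =  5 → F
  i= 1: H-I = 25 → Z
  i= 2: C-T =  9 → J
  i= 3: Z-C = 23 → X
  i= 4: G-O = 18 → S
  i= 5: K-R = 19 → T
  i= 6: E-B =  3 → D
  i= 7: D-C =  1 → B
  i= 8: G-B =  5 → F
  i= 9: N-O = 25 → Z
  i=10: U-L =  9 → J
  i=11: F-I = 23 → X
  i=12: Y-G = 18 → S
  i=13: Z-G = 19 → T
  i=14: T-Q =  3 → D
  i=15: E-D =  1 → B
  i=16: K-F =  5 → F
  i=17: H-I = 25 → Z
  i=18: E-V =  9 → J
  i=19: B-E = 23 → X
  i=20: X-F = 18 → S
  i=21: F-M = 19 → T
  i=22: I-F =  3 → D
  i=23: S-R =  1 → B
  shifts repeat with period 8: FZJXSTDB

FZJXSTDB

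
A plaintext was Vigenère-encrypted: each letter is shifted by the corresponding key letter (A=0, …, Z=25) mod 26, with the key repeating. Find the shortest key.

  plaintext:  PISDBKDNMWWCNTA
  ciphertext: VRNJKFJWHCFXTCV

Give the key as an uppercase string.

GJV

  i= 0: V-P =  6 → G
  i= 1: R-I =  9 → J
  i= 2: N-S = 21 → V
  i= 3: J-D =  6 → G
  i= 4: K-B =  9 → J
  i= 5: F-K = 21 → V
  i= 6: J-D =  6 → G
  i= 7: W-N =  9 → J
  i= 8: H-M = 21 → V
  i= 9: C-W =  6 → G
  i=10: F-W =  9 → J
  i=11: X-C = 21 → V
  i=12: T-N =  6 → G
  i=13: C-T =  9 → J
  i=14: V-A = 21 → V
  shifts repeat with period 3: GJV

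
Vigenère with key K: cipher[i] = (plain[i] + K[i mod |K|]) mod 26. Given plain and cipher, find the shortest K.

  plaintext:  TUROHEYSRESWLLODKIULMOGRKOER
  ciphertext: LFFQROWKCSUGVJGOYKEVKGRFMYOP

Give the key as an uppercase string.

SLOCKKY

  i= 0: L-T = 18 → S
  i= 1: F-U = 11 → L
  i= 2: F-R = 14 → O
  i= 3: Q-O =  2 → C
  i= 4: R-H = 10 → K
  i= 5: O-E = 10 → K
  i= 6: W-Y = 24 → Y
  i= 7: K-S = 18 → S
  i= 8: C-R = 11 → L
  i= 9: S-E = 14 → O
  i=10: U-S =  2 → C
  i=11: G-W = 10 → K
  i=12: V-L = 10 → K
  i=13: J-L = 24 → Y
  i=14: G-O = 18 → S
  i=15: O-D = 11 → L
  i=16: Y-K = 14 → O
  i=17: K-I =  2 → C
  i=18: E-U = 10 → K
  i=19: V-L = 10 → K
  i=20: K-M = 24 → Y
  i=21: G-O = 18 → S
  i=22: R-G = 11 → L
  i=23: F-R = 14 → O
  i=24: M-K =  2 → C
  i=25: Y-O = 10 → K
  i=26: O-E = 10 → K
  i=27: P-R = 24 → Y
  shifts repeat with period 7: SLOCKKY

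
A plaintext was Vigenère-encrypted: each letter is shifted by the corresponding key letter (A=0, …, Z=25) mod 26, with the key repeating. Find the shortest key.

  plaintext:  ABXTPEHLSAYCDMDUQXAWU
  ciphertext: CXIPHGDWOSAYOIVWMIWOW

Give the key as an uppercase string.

  i= 0: C-A =  2 → C
  i= 1: X-B = 22 → W
  i= 2: I-X = 11 → L
  i= 3: P-T = 22 → W
  i= 4: H-P = 18 → S
  i= 5: G-E =  2 → C
  i= 6: D-H = 22 → W
  i= 7: W-L = 11 → L
  i= 8: O-S = 22 → W
  i= 9: S-A = 18 → S
  i=10: A-Y =  2 → C
  i=11: Y-C = 22 → W
  i=12: O-D = 11 → L
  i=13: I-M = 22 → W
  i=14: V-D = 18 → S
  i=15: W-U =  2 → C
  i=16: M-Q = 22 → W
  i=17: I-X = 11 → L
  i=18: W-A = 22 → W
  i=19: O-W = 18 → S
  i=20: W-U =  2 → C
  shifts repeat with period 5: CWLWS

CWLWS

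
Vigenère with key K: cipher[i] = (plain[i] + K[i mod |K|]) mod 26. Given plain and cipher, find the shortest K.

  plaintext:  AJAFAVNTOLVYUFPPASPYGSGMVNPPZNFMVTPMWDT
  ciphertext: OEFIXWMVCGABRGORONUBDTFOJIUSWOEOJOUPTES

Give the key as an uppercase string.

OVFDXBZC

  i= 0: O-A = 14 → O
  i= 1: E-J = 21 → V
  i= 2: F-A =  5 → F
  i= 3: I-F =  3 → D
  i= 4: X-A = 23 → X
  i= 5: W-V =  1 → B
  i= 6: M-N = 25 → Z
  i= 7: V-T =  2 → C
  i= 8: C-O = 14 → O
  i= 9: G-L = 21 → V
  i=10: A-V =  5 → F
  i=11: B-Y =  3 → D
  i=12: R-U = 23 → X
  i=13: G-F =  1 → B
  i=14: O-P = 25 → Z
  i=15: R-P =  2 → C
  i=16: O-A = 14 → O
  i=17: N-S = 21 → V
  i=18: U-P =  5 → F
  i=19: B-Y =  3 → D
  i=20: D-G = 23 → X
  i=21: T-S =  1 → B
  i=22: F-G = 25 → Z
  i=23: O-M =  2 → C
  i=24: J-V = 14 → O
  i=25: I-N = 21 → V
  i=26: U-P =  5 → F
  i=27: S-P =  3 → D
  i=28: W-Z = 23 → X
  i=29: O-N =  1 → B
  i=30: E-F = 25 → Z
  i=31: O-M =  2 → C
  i=32: J-V = 14 → O
  i=33: O-T = 21 → V
  i=34: U-P =  5 → F
  i=35: P-M =  3 → D
  i=36: T-W = 23 → X
  i=37: E-D =  1 → B
  i=38: S-T = 25 → Z
  shifts repeat with period 8: OVFDXBZC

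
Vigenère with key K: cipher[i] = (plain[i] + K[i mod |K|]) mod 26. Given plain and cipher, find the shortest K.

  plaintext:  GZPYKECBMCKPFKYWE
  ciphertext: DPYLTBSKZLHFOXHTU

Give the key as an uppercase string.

  i= 0: D-G = 23 → X
  i= 1: P-Z = 16 → Q
  i= 2: Y-P =  9 → J
  i= 3: L-Y = 13 → N
  i= 4: T-K =  9 → J
  i= 5: B-E = 23 → X
  i= 6: S-C = 16 → Q
  i= 7: K-B =  9 → J
  i= 8: Z-M = 13 → N
  i= 9: L-C =  9 → J
  i=10: H-K = 23 → X
  i=11: F-P = 16 → Q
  i=12: O-F =  9 → J
  i=13: X-K = 13 → N
  i=14: H-Y =  9 → J
  i=15: T-W = 23 → X
  i=16: U-E = 16 → Q
  shifts repeat with period 5: XQJNJ

XQJNJ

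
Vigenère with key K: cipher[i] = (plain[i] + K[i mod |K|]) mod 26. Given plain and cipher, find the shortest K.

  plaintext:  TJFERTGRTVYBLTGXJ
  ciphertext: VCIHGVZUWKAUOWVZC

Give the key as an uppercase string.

  i= 0: V-T =  2 → C
  i= 1: C-J = 19 → T
  i= 2: I-F =  3 → D
  i= 3: H-E =  3 → D
  i= 4: G-R = 15 → P
  i= 5: V-T =  2 → C
  i= 6: Z-G = 19 → T
  i= 7: U-R =  3 → D
  i= 8: W-T =  3 → D
  i= 9: K-V = 15 → P
  i=10: A-Y =  2 → C
  i=11: U-B = 19 → T
  i=12: O-L =  3 → D
  i=13: W-T =  3 → D
  i=14: V-G = 15 → P
  i=15: Z-X =  2 → C
  i=16: C-J = 19 → T
  shifts repeat with period 5: CTDDP

CTDDP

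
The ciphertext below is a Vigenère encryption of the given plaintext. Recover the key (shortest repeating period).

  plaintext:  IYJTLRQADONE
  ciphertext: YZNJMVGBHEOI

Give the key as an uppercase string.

QBE

  i= 0: Y-I = 16 → Q
  i= 1: Z-Y =  1 → B
  i= 2: N-J =  4 → E
  i= 3: J-T = 16 → Q
  i= 4: M-L =  1 → B
  i= 5: V-R =  4 → E
  i= 6: G-Q = 16 → Q
  i= 7: B-A =  1 → B
  i= 8: H-D =  4 → E
  i= 9: E-O = 16 → Q
  i=10: O-N =  1 → B
  i=11: I-E =  4 → E
  shifts repeat with period 3: QBE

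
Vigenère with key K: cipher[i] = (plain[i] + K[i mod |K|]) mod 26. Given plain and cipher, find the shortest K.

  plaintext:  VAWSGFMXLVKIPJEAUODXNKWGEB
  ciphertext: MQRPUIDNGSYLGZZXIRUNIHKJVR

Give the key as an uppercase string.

RQVXOD

  i= 0: M-V = 17 → R
  i= 1: Q-A = 16 → Q
  i= 2: R-W = 21 → V
  i= 3: P-S = 23 → X
  i= 4: U-G = 14 → O
  i= 5: I-F =  3 → D
  i= 6: D-M = 17 → R
  i= 7: N-X = 16 → Q
  i= 8: G-L = 21 → V
  i= 9: S-V = 23 → X
  i=10: Y-K = 14 → O
  i=11: L-I =  3 → D
  i=12: G-P = 17 → R
  i=13: Z-J = 16 → Q
  i=14: Z-E = 21 → V
  i=15: X-A = 23 → X
  i=16: I-U = 14 → O
  i=17: R-O =  3 → D
  i=18: U-D = 17 → R
  i=19: N-X = 16 → Q
  i=20: I-N = 21 → V
  i=21: H-K = 23 → X
  i=22: K-W = 14 → O
  i=23: J-G =  3 → D
  i=24: V-E = 17 → R
  i=25: R-B = 16 → Q
  shifts repeat with period 6: RQVXOD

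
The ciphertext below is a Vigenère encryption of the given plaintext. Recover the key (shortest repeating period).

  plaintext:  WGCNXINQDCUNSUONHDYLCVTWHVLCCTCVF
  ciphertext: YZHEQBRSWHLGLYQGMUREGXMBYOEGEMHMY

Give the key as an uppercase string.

  i= 0: Y-W =  2 → C
  i= 1: Z-G = 19 → T
  i= 2: H-C =  5 → F
  i= 3: E-N = 17 → R
  i= 4: Q-X = 19 → T
  i= 5: B-I = 19 → T
  i= 6: R-N =  4 → E
  i= 7: S-Q =  2 → C
  i= 8: W-D = 19 → T
  i= 9: H-C =  5 → F
  i=10: L-U = 17 → R
  i=11: G-N = 19 → T
  i=12: L-S = 19 → T
  i=13: Y-U =  4 → E
  i=14: Q-O =  2 → C
  i=15: G-N = 19 → T
  i=16: M-H =  5 → F
  i=17: U-D = 17 → R
  i=18: R-Y = 19 → T
  i=19: E-L = 19 → T
  i=20: G-C =  4 → E
  i=21: X-V =  2 → C
  i=22: M-T = 19 → T
  i=23: B-W =  5 → F
  i=24: Y-H = 17 → R
  i=25: O-V = 19 → T
  i=26: E-L = 19 → T
  i=27: G-C =  4 → E
  i=28: E-C =  2 → C
  i=29: M-T = 19 → T
  i=30: H-C =  5 → F
  i=31: M-V = 17 → R
  i=32: Y-F = 19 → T
  shifts repeat with period 7: CTFRTTE

CTFRTTE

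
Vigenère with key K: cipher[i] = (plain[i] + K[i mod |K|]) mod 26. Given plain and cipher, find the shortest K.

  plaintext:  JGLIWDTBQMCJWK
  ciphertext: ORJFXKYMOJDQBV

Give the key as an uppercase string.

  i= 0: O-J =  5 → F
  i= 1: R-G = 11 → L
  i= 2: J-L = 24 → Y
  i= 3: F-I = 23 → X
  i= 4: X-W =  1 → B
  i= 5: K-D =  7 → H
  i= 6: Y-T =  5 → F
  i= 7: M-B = 11 → L
  i= 8: O-Q = 24 → Y
  i= 9: J-M = 23 → X
  i=10: D-C =  1 → B
  i=11: Q-J =  7 → H
  i=12: B-W =  5 → F
  i=13: V-K = 11 → L
  shifts repeat with period 6: FLYXBH

FLYXBH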